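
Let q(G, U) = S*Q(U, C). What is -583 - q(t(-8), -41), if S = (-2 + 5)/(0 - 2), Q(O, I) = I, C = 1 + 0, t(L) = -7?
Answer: -1163/2 ≈ -581.50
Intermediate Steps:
C = 1
S = -3/2 (S = 3/(-2) = 3*(-1/2) = -3/2 ≈ -1.5000)
q(G, U) = -3/2 (q(G, U) = -3/2*1 = -3/2)
-583 - q(t(-8), -41) = -583 - 1*(-3/2) = -583 + 3/2 = -1163/2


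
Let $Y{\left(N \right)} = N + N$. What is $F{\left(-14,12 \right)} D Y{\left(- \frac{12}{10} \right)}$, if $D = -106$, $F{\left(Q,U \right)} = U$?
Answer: $\frac{15264}{5} \approx 3052.8$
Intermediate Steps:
$Y{\left(N \right)} = 2 N$
$F{\left(-14,12 \right)} D Y{\left(- \frac{12}{10} \right)} = 12 \left(-106\right) 2 \left(- \frac{12}{10}\right) = - 1272 \cdot 2 \left(\left(-12\right) \frac{1}{10}\right) = - 1272 \cdot 2 \left(- \frac{6}{5}\right) = \left(-1272\right) \left(- \frac{12}{5}\right) = \frac{15264}{5}$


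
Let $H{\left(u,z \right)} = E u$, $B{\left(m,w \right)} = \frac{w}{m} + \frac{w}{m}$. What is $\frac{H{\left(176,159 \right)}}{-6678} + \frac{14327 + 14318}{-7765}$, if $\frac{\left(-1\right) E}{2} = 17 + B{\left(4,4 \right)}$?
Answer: $- \frac{13935899}{5185467} \approx -2.6875$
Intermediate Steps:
$B{\left(m,w \right)} = \frac{2 w}{m}$
$E = -38$ ($E = - 2 \left(17 + 2 \cdot 4 \cdot \frac{1}{4}\right) = - 2 \left(17 + 2\right) = \left(-2\right) 19 = -38$)
$H{\left(u,z \right)} = - 38 u$
$\frac{H{\left(176,159 \right)}}{-6678} + \frac{14327 + 14318}{-7765} = \frac{\left(-38\right) 176}{-6678} + \frac{14327 + 14318}{-7765} = \left(-6688\right) \left(- \frac{1}{6678}\right) + 28645 \left(- \frac{1}{7765}\right) = \frac{3344}{3339} - \frac{5729}{1553} = - \frac{13935899}{5185467}$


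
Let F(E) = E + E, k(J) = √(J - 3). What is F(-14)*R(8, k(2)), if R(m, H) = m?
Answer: -224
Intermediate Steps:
k(J) = √(-3 + J)
F(E) = 2*E
F(-14)*R(8, k(2)) = (2*(-14))*8 = -28*8 = -224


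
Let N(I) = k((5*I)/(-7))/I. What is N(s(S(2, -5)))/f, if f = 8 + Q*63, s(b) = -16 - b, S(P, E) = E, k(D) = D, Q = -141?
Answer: 1/12425 ≈ 8.0483e-5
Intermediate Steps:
N(I) = -5/7 (N(I) = ((5*I)/(-7))/I = ((5*I)*(-⅐))/I = (-5*I/7)/I = -5/7)
f = -8875 (f = 8 - 141*63 = 8 - 8883 = -8875)
N(s(S(2, -5)))/f = -5/7/(-8875) = -5/7*(-1/8875) = 1/12425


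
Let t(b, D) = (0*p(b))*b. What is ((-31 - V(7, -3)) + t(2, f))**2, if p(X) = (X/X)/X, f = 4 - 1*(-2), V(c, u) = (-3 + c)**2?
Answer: 2209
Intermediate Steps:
f = 6 (f = 4 + 2 = 6)
p(X) = 1/X
t(b, D) = 0 (t(b, D) = (0/b)*b = 0*b = 0)
((-31 - V(7, -3)) + t(2, f))**2 = ((-31 - (-3 + 7)**2) + 0)**2 = ((-31 - 1*4**2) + 0)**2 = ((-31 - 1*16) + 0)**2 = ((-31 - 16) + 0)**2 = (-47 + 0)**2 = (-47)**2 = 2209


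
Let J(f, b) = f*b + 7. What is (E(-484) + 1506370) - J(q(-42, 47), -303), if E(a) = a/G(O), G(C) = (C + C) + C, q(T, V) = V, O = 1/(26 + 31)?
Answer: 1511408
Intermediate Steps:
O = 1/57 ≈ 0.017544
G(C) = 3*C (G(C) = 2*C + C = 3*C)
E(a) = 19*a (E(a) = a/((3*(1/57))) = a/(1/19) = a*19 = 19*a)
J(f, b) = 7 + b*f (J(f, b) = b*f + 7 = 7 + b*f)
(E(-484) + 1506370) - J(q(-42, 47), -303) = (19*(-484) + 1506370) - (7 - 303*47) = (-9196 + 1506370) - (7 - 14241) = 1497174 - 1*(-14234) = 1497174 + 14234 = 1511408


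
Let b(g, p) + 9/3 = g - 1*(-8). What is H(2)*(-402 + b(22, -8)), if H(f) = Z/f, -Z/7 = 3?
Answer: 7875/2 ≈ 3937.5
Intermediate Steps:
Z = -21 (Z = -7*3 = -21)
H(f) = -21/f
b(g, p) = 5 + g (b(g, p) = -3 + (g - 1*(-8)) = -3 + (g + 8) = -3 + (8 + g) = 5 + g)
H(2)*(-402 + b(22, -8)) = (-21/2)*(-402 + (5 + 22)) = (-21*1/2)*(-402 + 27) = -21/2*(-375) = 7875/2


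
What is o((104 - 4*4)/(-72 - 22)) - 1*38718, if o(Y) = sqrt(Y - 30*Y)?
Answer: -38718 + 2*sqrt(14993)/47 ≈ -38713.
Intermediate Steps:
o(Y) = sqrt(29)*sqrt(-Y) (o(Y) = sqrt(-29*Y) = sqrt(29)*sqrt(-Y))
o((104 - 4*4)/(-72 - 22)) - 1*38718 = sqrt(29)*sqrt(-(104 - 4*4)/(-72 - 22)) - 1*38718 = sqrt(29)*sqrt(-(104 - 16)/(-94)) - 38718 = sqrt(29)*sqrt(-88*(-1)/94) - 38718 = sqrt(29)*sqrt(-1*(-44/47)) - 38718 = sqrt(29)*sqrt(44/47) - 38718 = sqrt(29)*(2*sqrt(517)/47) - 38718 = 2*sqrt(14993)/47 - 38718 = -38718 + 2*sqrt(14993)/47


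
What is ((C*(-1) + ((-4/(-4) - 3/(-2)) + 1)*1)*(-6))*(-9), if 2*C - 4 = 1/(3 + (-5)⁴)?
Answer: 50841/628 ≈ 80.957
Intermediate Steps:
C = 2513/1256 (C = 2 + 1/(2*(3 + (-5)⁴)) = 2 + 1/(2*(3 + 625)) = 2 + (½)/628 = 2 + (½)*(1/628) = 2 + 1/1256 = 2513/1256 ≈ 2.0008)
((C*(-1) + ((-4/(-4) - 3/(-2)) + 1)*1)*(-6))*(-9) = (((2513/1256)*(-1) + ((-4/(-4) - 3/(-2)) + 1)*1)*(-6))*(-9) = ((-2513/1256 + ((-4*(-¼) - 3*(-½)) + 1)*1)*(-6))*(-9) = ((-2513/1256 + ((1 + 3/2) + 1)*1)*(-6))*(-9) = ((-2513/1256 + (5/2 + 1)*1)*(-6))*(-9) = ((-2513/1256 + (7/2)*1)*(-6))*(-9) = ((-2513/1256 + 7/2)*(-6))*(-9) = ((1883/1256)*(-6))*(-9) = -5649/628*(-9) = 50841/628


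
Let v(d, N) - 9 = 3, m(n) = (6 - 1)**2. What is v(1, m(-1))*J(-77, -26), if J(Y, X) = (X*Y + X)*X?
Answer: -616512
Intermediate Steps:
m(n) = 25 (m(n) = 5**2 = 25)
J(Y, X) = X*(X + X*Y) (J(Y, X) = (X + X*Y)*X = X*(X + X*Y))
v(d, N) = 12 (v(d, N) = 9 + 3 = 12)
v(1, m(-1))*J(-77, -26) = 12*((-26)**2*(1 - 77)) = 12*(676*(-76)) = 12*(-51376) = -616512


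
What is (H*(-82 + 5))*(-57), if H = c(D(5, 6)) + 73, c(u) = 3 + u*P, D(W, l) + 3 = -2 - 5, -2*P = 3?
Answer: 399399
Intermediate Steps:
P = -3/2 (P = -½*3 = -3/2 ≈ -1.5000)
D(W, l) = -10 (D(W, l) = -3 + (-2 - 5) = -3 - 7 = -10)
c(u) = 3 - 3*u/2 (c(u) = 3 + u*(-3/2) = 3 - 3*u/2)
H = 91 (H = (3 - 3/2*(-10)) + 73 = (3 + 15) + 73 = 18 + 73 = 91)
(H*(-82 + 5))*(-57) = (91*(-82 + 5))*(-57) = (91*(-77))*(-57) = -7007*(-57) = 399399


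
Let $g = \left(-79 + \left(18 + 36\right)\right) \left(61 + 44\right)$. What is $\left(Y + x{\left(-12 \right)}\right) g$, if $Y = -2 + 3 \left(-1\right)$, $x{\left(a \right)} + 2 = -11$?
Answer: $47250$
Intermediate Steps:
$x{\left(a \right)} = -13$ ($x{\left(a \right)} = -2 - 11 = -13$)
$g = -2625$ ($g = \left(-79 + 54\right) 105 = \left(-25\right) 105 = -2625$)
$Y = -5$ ($Y = -2 - 3 = -5$)
$\left(Y + x{\left(-12 \right)}\right) g = \left(-5 - 13\right) \left(-2625\right) = \left(-18\right) \left(-2625\right) = 47250$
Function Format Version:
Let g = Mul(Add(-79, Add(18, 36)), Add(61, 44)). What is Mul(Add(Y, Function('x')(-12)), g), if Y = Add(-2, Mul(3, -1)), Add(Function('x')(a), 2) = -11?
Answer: 47250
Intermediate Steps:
Function('x')(a) = -13 (Function('x')(a) = Add(-2, -11) = -13)
g = -2625 (g = Mul(Add(-79, 54), 105) = Mul(-25, 105) = -2625)
Y = -5 (Y = Add(-2, -3) = -5)
Mul(Add(Y, Function('x')(-12)), g) = Mul(Add(-5, -13), -2625) = Mul(-18, -2625) = 47250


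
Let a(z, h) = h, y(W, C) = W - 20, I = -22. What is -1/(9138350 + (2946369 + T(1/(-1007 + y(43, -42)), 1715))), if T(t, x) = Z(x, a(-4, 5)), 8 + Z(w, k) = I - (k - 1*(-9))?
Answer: -1/12084675 ≈ -8.2749e-8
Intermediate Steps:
y(W, C) = -20 + W
Z(w, k) = -39 - k (Z(w, k) = -8 + (-22 - (k - 1*(-9))) = -8 + (-22 - (k + 9)) = -8 + (-22 - (9 + k)) = -8 + (-22 + (-9 - k)) = -8 + (-31 - k) = -39 - k)
T(t, x) = -44 (T(t, x) = -39 - 1*5 = -39 - 5 = -44)
-1/(9138350 + (2946369 + T(1/(-1007 + y(43, -42)), 1715))) = -1/(9138350 + (2946369 - 44)) = -1/(9138350 + 2946325) = -1/12084675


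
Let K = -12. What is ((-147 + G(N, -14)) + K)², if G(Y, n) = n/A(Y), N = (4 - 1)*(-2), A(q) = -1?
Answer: 21025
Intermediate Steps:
N = -6 (N = 3*(-2) = -6)
G(Y, n) = -n (G(Y, n) = n/(-1) = n*(-1) = -n)
((-147 + G(N, -14)) + K)² = ((-147 - 1*(-14)) - 12)² = ((-147 + 14) - 12)² = (-133 - 12)² = (-145)² = 21025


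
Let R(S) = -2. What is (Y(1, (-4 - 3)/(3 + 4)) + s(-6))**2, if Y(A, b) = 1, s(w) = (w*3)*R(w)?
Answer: 1369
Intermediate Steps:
s(w) = -6*w (s(w) = (w*3)*(-2) = (3*w)*(-2) = -6*w)
(Y(1, (-4 - 3)/(3 + 4)) + s(-6))**2 = (1 - 6*(-6))**2 = (1 + 36)**2 = 37**2 = 1369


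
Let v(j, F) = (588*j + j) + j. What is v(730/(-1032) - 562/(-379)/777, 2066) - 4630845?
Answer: -117289181989405/25325538 ≈ -4.6313e+6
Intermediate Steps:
v(j, F) = 590*j (v(j, F) = 589*j + j = 590*j)
v(730/(-1032) - 562/(-379)/777, 2066) - 4630845 = 590*(730/(-1032) - 562/(-379)/777) - 4630845 = 590*(730*(-1/1032) - 562*(-1/379)*(1/777)) - 4630845 = 590*(-365/516 + (562/379)*(1/777)) - 4630845 = 590*(-365/516 + 562/294483) - 4630845 = 590*(-35732101/50651076) - 4630845 = -10540969795/25325538 - 4630845 = -117289181989405/25325538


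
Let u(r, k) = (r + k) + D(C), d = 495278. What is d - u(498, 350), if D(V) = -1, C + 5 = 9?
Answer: 494431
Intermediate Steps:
C = 4 (C = -5 + 9 = 4)
u(r, k) = -1 + k + r (u(r, k) = (r + k) - 1 = (k + r) - 1 = -1 + k + r)
d - u(498, 350) = 495278 - (-1 + 350 + 498) = 495278 - 1*847 = 495278 - 847 = 494431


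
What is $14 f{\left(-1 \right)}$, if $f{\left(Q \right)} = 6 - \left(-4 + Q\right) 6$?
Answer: $504$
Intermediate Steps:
$f{\left(Q \right)} = 30 - 6 Q$ ($f{\left(Q \right)} = 6 - \left(-24 + 6 Q\right) = 30 - 6 Q$)
$14 f{\left(-1 \right)} = 14 \left(30 - -6\right) = 14 \left(30 + 6\right) = 14 \cdot 36 = 504$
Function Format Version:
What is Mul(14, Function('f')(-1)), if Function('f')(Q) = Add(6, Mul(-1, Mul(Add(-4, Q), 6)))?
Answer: 504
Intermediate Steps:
Function('f')(Q) = Add(30, Mul(-6, Q)) (Function('f')(Q) = Add(6, Mul(-1, Add(-24, Mul(6, Q)))) = Add(6, Add(24, Mul(-6, Q))) = Add(30, Mul(-6, Q)))
Mul(14, Function('f')(-1)) = Mul(14, Add(30, Mul(-6, -1))) = Mul(14, Add(30, 6)) = Mul(14, 36) = 504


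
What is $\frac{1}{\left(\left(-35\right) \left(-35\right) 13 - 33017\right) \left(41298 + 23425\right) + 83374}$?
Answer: $- \frac{1}{1106162142} \approx -9.0403 \cdot 10^{-10}$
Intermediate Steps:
$\frac{1}{\left(\left(-35\right) \left(-35\right) 13 - 33017\right) \left(41298 + 23425\right) + 83374} = \frac{1}{\left(1225 \cdot 13 - 33017\right) 64723 + 83374} = \frac{1}{\left(15925 - 33017\right) 64723 + 83374} = \frac{1}{\left(-17092\right) 64723 + 83374} = \frac{1}{-1106245516 + 83374} = \frac{1}{-1106162142} = - \frac{1}{1106162142}$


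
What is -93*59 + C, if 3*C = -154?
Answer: -16615/3 ≈ -5538.3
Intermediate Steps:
C = -154/3 (C = (1/3)*(-154) = -154/3 ≈ -51.333)
-93*59 + C = -93*59 - 154/3 = -5487 - 154/3 = -16615/3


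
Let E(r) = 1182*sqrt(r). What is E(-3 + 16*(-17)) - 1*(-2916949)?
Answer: 2916949 + 5910*I*sqrt(11) ≈ 2.9169e+6 + 19601.0*I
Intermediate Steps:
E(-3 + 16*(-17)) - 1*(-2916949) = 1182*sqrt(-3 + 16*(-17)) - 1*(-2916949) = 1182*sqrt(-3 - 272) + 2916949 = 1182*sqrt(-275) + 2916949 = 1182*(5*I*sqrt(11)) + 2916949 = 5910*I*sqrt(11) + 2916949 = 2916949 + 5910*I*sqrt(11)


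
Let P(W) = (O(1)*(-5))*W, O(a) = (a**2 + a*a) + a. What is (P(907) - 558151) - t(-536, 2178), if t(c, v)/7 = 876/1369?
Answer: -782740096/1369 ≈ -5.7176e+5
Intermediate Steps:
O(a) = a + 2*a**2 (O(a) = (a**2 + a**2) + a = 2*a**2 + a = a + 2*a**2)
t(c, v) = 6132/1369 (t(c, v) = 7*(876/1369) = 6132/1369)
P(W) = -15*W (P(W) = ((1*(1 + 2*1))*(-5))*W = ((1*(1 + 2))*(-5))*W = ((1*3)*(-5))*W = (3*(-5))*W = -15*W)
(P(907) - 558151) - t(-536, 2178) = (-15*907 - 558151) - 1*6132/1369 = (-13605 - 558151) - 6132/1369 = -571756 - 6132/1369 = -782740096/1369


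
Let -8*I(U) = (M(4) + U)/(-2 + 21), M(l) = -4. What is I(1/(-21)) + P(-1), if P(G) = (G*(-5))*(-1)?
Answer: -15875/3192 ≈ -4.9734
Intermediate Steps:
P(G) = 5*G (P(G) = -5*G*(-1) = 5*G)
I(U) = 1/38 - U/152 (I(U) = -(-4 + U)/(8*(-2 + 21)) = -(-4 + U)/(8*19) = -(-4/19 + U/19)/8 = 1/38 - U/152)
I(1/(-21)) + P(-1) = (1/38 - 1/152/(-21)) + 5*(-1) = (1/38 - 1/152*(-1/21)) - 5 = (1/38 + 1/3192) - 5 = 85/3192 - 5 = -15875/3192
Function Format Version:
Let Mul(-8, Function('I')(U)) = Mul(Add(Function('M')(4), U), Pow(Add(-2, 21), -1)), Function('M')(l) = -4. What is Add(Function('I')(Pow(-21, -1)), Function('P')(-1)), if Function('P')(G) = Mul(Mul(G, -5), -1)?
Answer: Rational(-15875, 3192) ≈ -4.9734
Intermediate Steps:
Function('P')(G) = Mul(5, G) (Function('P')(G) = Mul(Mul(-5, G), -1) = Mul(5, G))
Function('I')(U) = Add(Rational(1, 38), Mul(Rational(-1, 152), U)) (Function('I')(U) = Mul(Rational(-1, 8), Mul(Add(-4, U), Pow(Add(-2, 21), -1))) = Mul(Rational(-1, 8), Mul(Add(-4, U), Pow(19, -1))) = Mul(Rational(-1, 8), Mul(Add(-4, U), Rational(1, 19))) = Mul(Rational(-1, 8), Add(Rational(-4, 19), Mul(Rational(1, 19), U))) = Add(Rational(1, 38), Mul(Rational(-1, 152), U)))
Add(Function('I')(Pow(-21, -1)), Function('P')(-1)) = Add(Add(Rational(1, 38), Mul(Rational(-1, 152), Pow(-21, -1))), Mul(5, -1)) = Add(Add(Rational(1, 38), Mul(Rational(-1, 152), Rational(-1, 21))), -5) = Add(Add(Rational(1, 38), Rational(1, 3192)), -5) = Add(Rational(85, 3192), -5) = Rational(-15875, 3192)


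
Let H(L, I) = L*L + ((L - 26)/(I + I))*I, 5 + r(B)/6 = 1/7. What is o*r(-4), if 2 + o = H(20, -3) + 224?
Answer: -126276/7 ≈ -18039.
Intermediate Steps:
r(B) = -204/7 (r(B) = -30 + 6/7 = -204/7)
H(L, I) = -13 + L² + L/2 (H(L, I) = L² + ((-26 + L)/((2*I)))*I = L² + ((-26 + L)*(1/(2*I)))*I = L² + ((-26 + L)/(2*I))*I = L² + (-13 + L/2) = -13 + L² + L/2)
o = 619 (o = -2 + ((-13 + 20² + (½)*20) + 224) = -2 + ((-13 + 400 + 10) + 224) = -2 + (397 + 224) = -2 + 621 = 619)
o*r(-4) = 619*(-204/7) = -126276/7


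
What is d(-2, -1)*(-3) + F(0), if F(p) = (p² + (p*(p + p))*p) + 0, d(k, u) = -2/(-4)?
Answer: -3/2 ≈ -1.5000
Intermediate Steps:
d(k, u) = ½ (d(k, u) = -2*(-¼) = ½)
F(p) = p² + 2*p³ (F(p) = (p² + (p*(2*p))*p) + 0 = (p² + (2*p²)*p) + 0 = (p² + 2*p³) + 0 = p² + 2*p³)
d(-2, -1)*(-3) + F(0) = (½)*(-3) + 0²*(1 + 2*0) = -3/2 + 0*(1 + 0) = -3/2 + 0*1 = -3/2 + 0 = -3/2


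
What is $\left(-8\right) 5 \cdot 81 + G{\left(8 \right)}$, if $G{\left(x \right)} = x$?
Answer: $-3232$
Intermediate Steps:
$\left(-8\right) 5 \cdot 81 + G{\left(8 \right)} = \left(-8\right) 5 \cdot 81 + 8 = \left(-40\right) 81 + 8 = -3240 + 8 = -3232$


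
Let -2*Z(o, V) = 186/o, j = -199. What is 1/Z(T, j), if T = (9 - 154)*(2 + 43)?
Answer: 2175/31 ≈ 70.161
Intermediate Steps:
T = -6525 (T = -145*45 = -6525)
Z(o, V) = -93/o
1/Z(T, j) = 1/(-93/(-6525)) = 1/(-93*(-1/6525)) = 1/(31/2175) = 2175/31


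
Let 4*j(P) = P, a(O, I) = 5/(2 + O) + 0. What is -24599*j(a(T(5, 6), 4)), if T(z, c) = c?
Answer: -122995/32 ≈ -3843.6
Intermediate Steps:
a(O, I) = 5/(2 + O) (a(O, I) = 5/(2 + O) + 0 = 5/(2 + O))
j(P) = P/4
-24599*j(a(T(5, 6), 4)) = -24599*5/(2 + 6)/4 = -24599*5/8/4 = -24599*5*(⅛)/4 = -24599*5/(4*8) = -24599*5/32 = -122995/32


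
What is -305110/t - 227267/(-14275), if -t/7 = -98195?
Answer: 30371987241/1962427075 ≈ 15.477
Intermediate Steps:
t = 687365 (t = -7*(-98195) = 687365)
-305110/t - 227267/(-14275) = -305110/687365 - 227267/(-14275) = -305110*1/687365 - 227267*(-1/14275) = -61022/137473 + 227267/14275 = 30371987241/1962427075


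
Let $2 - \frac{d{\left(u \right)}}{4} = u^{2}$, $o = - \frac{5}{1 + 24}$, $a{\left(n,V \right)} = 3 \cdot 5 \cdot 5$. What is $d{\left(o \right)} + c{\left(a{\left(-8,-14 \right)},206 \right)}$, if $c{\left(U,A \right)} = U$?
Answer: $\frac{2071}{25} \approx 82.84$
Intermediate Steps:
$a{\left(n,V \right)} = 75$ ($a{\left(n,V \right)} = 15 \cdot 5 = 75$)
$o = - \frac{1}{5}$ ($o = - \frac{5}{25} = \left(-5\right) \frac{1}{25} = - \frac{1}{5} \approx -0.2$)
$d{\left(u \right)} = 8 - 4 u^{2}$
$d{\left(o \right)} + c{\left(a{\left(-8,-14 \right)},206 \right)} = \left(8 - 4 \left(- \frac{1}{5}\right)^{2}\right) + 75 = \left(8 - \frac{4}{25}\right) + 75 = \frac{196}{25} + 75 = \frac{2071}{25}$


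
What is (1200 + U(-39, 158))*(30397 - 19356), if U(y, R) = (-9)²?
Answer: 14143521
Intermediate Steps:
U(y, R) = 81
(1200 + U(-39, 158))*(30397 - 19356) = (1200 + 81)*(30397 - 19356) = 1281*11041 = 14143521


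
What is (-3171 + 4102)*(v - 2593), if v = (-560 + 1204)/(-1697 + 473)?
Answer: -738859289/306 ≈ -2.4146e+6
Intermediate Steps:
v = -161/306 (v = 644/(-1224) = 644*(-1/1224) = -161/306 ≈ -0.52614)
(-3171 + 4102)*(v - 2593) = (-3171 + 4102)*(-161/306 - 2593) = 931*(-793619/306) = -738859289/306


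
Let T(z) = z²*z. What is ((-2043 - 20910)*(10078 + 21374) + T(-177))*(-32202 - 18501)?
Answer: 36884555931267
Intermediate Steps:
T(z) = z³
((-2043 - 20910)*(10078 + 21374) + T(-177))*(-32202 - 18501) = ((-2043 - 20910)*(10078 + 21374) + (-177)³)*(-32202 - 18501) = (-22953*31452 - 5545233)*(-50703) = (-721917756 - 5545233)*(-50703) = -727462989*(-50703) = 36884555931267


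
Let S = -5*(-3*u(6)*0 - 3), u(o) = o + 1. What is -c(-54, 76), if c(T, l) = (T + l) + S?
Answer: -37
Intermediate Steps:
u(o) = 1 + o
S = 15 (S = -5*(-3*(1 + 6)*0 - 3) = -5*(-3*7*0 - 3) = -5*(-21*0 - 3) = -5*(0 - 3) = -5*(-3) = 15)
c(T, l) = 15 + T + l (c(T, l) = (T + l) + 15 = 15 + T + l)
-c(-54, 76) = -(15 - 54 + 76) = -1*37 = -37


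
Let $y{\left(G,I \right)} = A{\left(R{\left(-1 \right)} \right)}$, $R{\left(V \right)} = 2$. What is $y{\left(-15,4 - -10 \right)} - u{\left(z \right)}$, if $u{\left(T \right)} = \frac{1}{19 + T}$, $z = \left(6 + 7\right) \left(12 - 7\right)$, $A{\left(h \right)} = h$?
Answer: $\frac{167}{84} \approx 1.9881$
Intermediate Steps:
$z = 65$ ($z = 13 \cdot 5 = 65$)
$y{\left(G,I \right)} = 2$
$y{\left(-15,4 - -10 \right)} - u{\left(z \right)} = 2 - \frac{1}{19 + 65} = 2 - \frac{1}{84} = \frac{167}{84}$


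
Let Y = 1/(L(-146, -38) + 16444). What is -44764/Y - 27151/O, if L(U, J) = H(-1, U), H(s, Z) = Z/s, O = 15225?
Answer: -11306614248151/15225 ≈ -7.4263e+8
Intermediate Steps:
L(U, J) = -U (L(U, J) = U/(-1) = U*(-1) = -U)
Y = 1/16590 (Y = 1/(-1*(-146) + 16444) = 1/(146 + 16444) = 1/16590 ≈ 6.0277e-5)
-44764/Y - 27151/O = -44764/1/16590 - 27151/15225 = -44764*16590 - 27151*1/15225 = -742634760 - 27151/15225 = -11306614248151/15225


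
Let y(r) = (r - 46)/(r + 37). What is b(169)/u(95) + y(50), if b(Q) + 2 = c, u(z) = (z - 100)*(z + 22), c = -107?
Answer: 3941/16965 ≈ 0.23230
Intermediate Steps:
u(z) = (-100 + z)*(22 + z)
b(Q) = -109 (b(Q) = -2 - 107 = -109)
y(r) = (-46 + r)/(37 + r)
b(169)/u(95) + y(50) = -109/(-2200 + 95² - 78*95) + (-46 + 50)/(37 + 50) = -109/(-2200 + 9025 - 7410) + 4/87 = -109/(-585) + (1/87)*4 = -109*(-1/585) + 4/87 = 109/585 + 4/87 = 3941/16965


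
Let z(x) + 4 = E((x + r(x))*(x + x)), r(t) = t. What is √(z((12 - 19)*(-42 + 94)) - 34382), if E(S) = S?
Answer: √495598 ≈ 703.99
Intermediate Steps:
z(x) = -4 + 4*x² (z(x) = -4 + (x + x)*(x + x) = -4 + (2*x)*(2*x) = -4 + 4*x²)
√(z((12 - 19)*(-42 + 94)) - 34382) = √((-4 + 4*((12 - 19)*(-42 + 94))²) - 34382) = √((-4 + 4*(-7*52)²) - 34382) = √((-4 + 4*(-364)²) - 34382) = √((-4 + 4*132496) - 34382) = √((-4 + 529984) - 34382) = √(529980 - 34382) = √495598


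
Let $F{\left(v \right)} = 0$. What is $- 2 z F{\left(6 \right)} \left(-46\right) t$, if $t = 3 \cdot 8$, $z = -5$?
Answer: $0$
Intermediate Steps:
$t = 24$
$- 2 z F{\left(6 \right)} \left(-46\right) t = \left(-2\right) \left(-5\right) 0 \left(-46\right) 24 = 10 \cdot 0 \left(-46\right) 24 = 0 \left(-46\right) 24 = 0 \cdot 24 = 0$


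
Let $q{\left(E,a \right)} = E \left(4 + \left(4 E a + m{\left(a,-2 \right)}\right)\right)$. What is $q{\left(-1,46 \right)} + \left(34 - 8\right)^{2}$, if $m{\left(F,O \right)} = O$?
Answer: $858$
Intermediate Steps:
$q{\left(E,a \right)} = E \left(2 + 4 E a\right)$ ($q{\left(E,a \right)} = E \left(4 + \left(4 E a - 2\right)\right) = E \left(4 + \left(-2 + 4 E a\right)\right) = E \left(2 + 4 E a\right)$)
$q{\left(-1,46 \right)} + \left(34 - 8\right)^{2} = 2 \left(-1\right) \left(1 + 2 \left(-1\right) 46\right) + \left(34 - 8\right)^{2} = 2 \left(-1\right) \left(1 - 92\right) + 26^{2} = 2 \left(-1\right) \left(-91\right) + 676 = 182 + 676 = 858$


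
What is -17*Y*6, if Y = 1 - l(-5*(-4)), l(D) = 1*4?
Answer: 306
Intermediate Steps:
l(D) = 4
Y = -3 (Y = 1 - 1*4 = 1 - 4 = -3)
-17*Y*6 = -17*(-3)*6 = 51*6 = 306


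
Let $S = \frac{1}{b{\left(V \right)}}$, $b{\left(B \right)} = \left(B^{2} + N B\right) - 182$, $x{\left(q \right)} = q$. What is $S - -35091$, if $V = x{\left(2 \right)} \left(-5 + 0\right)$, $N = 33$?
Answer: $\frac{14457491}{412} \approx 35091.0$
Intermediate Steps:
$V = -10$ ($V = 2 \left(-5 + 0\right) = 2 \left(-5\right) = -10$)
$b{\left(B \right)} = -182 + B^{2} + 33 B$ ($b{\left(B \right)} = \left(B^{2} + 33 B\right) - 182 = -182 + B^{2} + 33 B$)
$S = - \frac{1}{412}$ ($S = \frac{1}{-182 + \left(-10\right)^{2} + 33 \left(-10\right)} = \frac{1}{-182 + 100 - 330} = \frac{1}{-412} = - \frac{1}{412} \approx -0.0024272$)
$S - -35091 = - \frac{1}{412} - -35091 = - \frac{1}{412} + 35091 = \frac{14457491}{412}$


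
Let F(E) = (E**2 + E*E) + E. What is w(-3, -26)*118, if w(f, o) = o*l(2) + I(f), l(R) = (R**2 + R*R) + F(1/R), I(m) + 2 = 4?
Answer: -27376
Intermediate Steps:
F(E) = E + 2*E**2 (F(E) = (E**2 + E**2) + E = 2*E**2 + E = E + 2*E**2)
I(m) = 2 (I(m) = -2 + 4 = 2)
l(R) = 2*R**2 + (1 + 2/R)/R (l(R) = (R**2 + R*R) + (1 + 2/R)/R = (R**2 + R**2) + (1 + 2/R)/R = 2*R**2 + (1 + 2/R)/R)
w(f, o) = 2 + 9*o (w(f, o) = o*((2 + 2 + 2*2**4)/2**2) + 2 = o*((2 + 2 + 2*16)/4) + 2 = o*((2 + 2 + 32)/4) + 2 = o*((1/4)*36) + 2 = o*9 + 2 = 9*o + 2 = 2 + 9*o)
w(-3, -26)*118 = (2 + 9*(-26))*118 = (2 - 234)*118 = -232*118 = -27376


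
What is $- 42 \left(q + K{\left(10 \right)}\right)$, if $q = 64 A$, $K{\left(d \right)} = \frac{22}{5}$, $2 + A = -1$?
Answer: $\frac{39396}{5} \approx 7879.2$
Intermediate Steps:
$A = -3$ ($A = -2 - 1 = -3$)
$K{\left(d \right)} = \frac{22}{5}$ ($K{\left(d \right)} = 22 \cdot \frac{1}{5} = \frac{22}{5}$)
$q = -192$ ($q = 64 \left(-3\right) = -192$)
$- 42 \left(q + K{\left(10 \right)}\right) = - 42 \left(-192 + \frac{22}{5}\right) = \left(-42\right) \left(- \frac{938}{5}\right) = \frac{39396}{5}$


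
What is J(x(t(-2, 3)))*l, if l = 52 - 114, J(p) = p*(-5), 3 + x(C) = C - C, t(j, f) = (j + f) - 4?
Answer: -930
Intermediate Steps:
t(j, f) = -4 + f + j (t(j, f) = (f + j) - 4 = -4 + f + j)
x(C) = -3 (x(C) = -3 + (C - C) = -3 + 0 = -3)
J(p) = -5*p
l = -62
J(x(t(-2, 3)))*l = -5*(-3)*(-62) = 15*(-62) = -930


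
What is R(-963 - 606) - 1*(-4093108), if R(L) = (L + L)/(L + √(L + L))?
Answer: 6430275806/1571 + 2*I*√3138/1571 ≈ 4.0931e+6 + 0.071315*I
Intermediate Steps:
R(L) = 2*L/(L + √2*√L) (R(L) = (2*L)/(L + √(2*L)) = (2*L)/(L + √2*√L) = 2*L/(L + √2*√L))
R(-963 - 606) - 1*(-4093108) = 2*(-963 - 606)/((-963 - 606) + √2*√(-963 - 606)) - 1*(-4093108) = 2*(-1569)/(-1569 + √2*√(-1569)) + 4093108 = 2*(-1569)/(-1569 + √2*(I*√1569)) + 4093108 = 2*(-1569)/(-1569 + I*√3138) + 4093108 = -3138/(-1569 + I*√3138) + 4093108 = 4093108 - 3138/(-1569 + I*√3138)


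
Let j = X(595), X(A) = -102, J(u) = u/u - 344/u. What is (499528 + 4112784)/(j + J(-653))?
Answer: -3011839736/65609 ≈ -45906.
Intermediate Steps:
J(u) = 1 - 344/u
j = -102
(499528 + 4112784)/(j + J(-653)) = (499528 + 4112784)/(-102 + (-344 - 653)/(-653)) = 4612312/(-102 - 1/653*(-997)) = 4612312/(-102 + 997/653) = 4612312/(-65609/653) = 4612312*(-653/65609) = -3011839736/65609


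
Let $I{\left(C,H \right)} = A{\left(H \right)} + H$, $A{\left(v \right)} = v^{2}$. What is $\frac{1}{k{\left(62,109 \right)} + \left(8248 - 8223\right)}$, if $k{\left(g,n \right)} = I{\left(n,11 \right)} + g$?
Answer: $\frac{1}{219} \approx 0.0045662$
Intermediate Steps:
$I{\left(C,H \right)} = H + H^{2}$ ($I{\left(C,H \right)} = H^{2} + H = H + H^{2}$)
$k{\left(g,n \right)} = 132 + g$ ($k{\left(g,n \right)} = 11 \left(1 + 11\right) + g = 11 \cdot 12 + g = 132 + g$)
$\frac{1}{k{\left(62,109 \right)} + \left(8248 - 8223\right)} = \frac{1}{\left(132 + 62\right) + \left(8248 - 8223\right)} = \frac{1}{194 + 25} = \frac{1}{219}$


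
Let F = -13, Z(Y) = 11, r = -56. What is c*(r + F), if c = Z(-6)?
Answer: -759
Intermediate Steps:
c = 11
c*(r + F) = 11*(-56 - 13) = 11*(-69) = -759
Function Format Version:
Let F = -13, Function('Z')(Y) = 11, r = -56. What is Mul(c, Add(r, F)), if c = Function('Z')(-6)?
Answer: -759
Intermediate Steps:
c = 11
Mul(c, Add(r, F)) = Mul(11, Add(-56, -13)) = Mul(11, -69) = -759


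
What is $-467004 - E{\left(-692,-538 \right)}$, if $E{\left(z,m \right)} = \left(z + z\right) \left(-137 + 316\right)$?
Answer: $-219268$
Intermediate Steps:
$E{\left(z,m \right)} = 358 z$ ($E{\left(z,m \right)} = 2 z 179 = 358 z$)
$-467004 - E{\left(-692,-538 \right)} = -467004 - 358 \left(-692\right) = -467004 - -247736 = -467004 + 247736 = -219268$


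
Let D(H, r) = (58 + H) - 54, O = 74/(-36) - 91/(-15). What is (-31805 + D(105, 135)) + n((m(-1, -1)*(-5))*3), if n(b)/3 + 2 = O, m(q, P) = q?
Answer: -950699/30 ≈ -31690.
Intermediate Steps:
O = 361/90 (O = 74*(-1/36) - 91*(-1/15) = -37/18 + 91/15 = 361/90 ≈ 4.0111)
n(b) = 181/30 (n(b) = -6 + 3*(361/90) = -6 + 361/30 = 181/30)
D(H, r) = 4 + H
(-31805 + D(105, 135)) + n((m(-1, -1)*(-5))*3) = (-31805 + (4 + 105)) + 181/30 = (-31805 + 109) + 181/30 = -31696 + 181/30 = -950699/30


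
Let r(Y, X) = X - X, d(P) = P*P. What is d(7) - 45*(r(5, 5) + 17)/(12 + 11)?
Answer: 362/23 ≈ 15.739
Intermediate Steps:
d(P) = P**2
r(Y, X) = 0
d(7) - 45*(r(5, 5) + 17)/(12 + 11) = 7**2 - 45*(0 + 17)/(12 + 11) = 49 - 765/23 = 362/23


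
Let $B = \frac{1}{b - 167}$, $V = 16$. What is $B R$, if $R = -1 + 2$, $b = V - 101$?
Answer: $- \frac{1}{252} \approx -0.0039683$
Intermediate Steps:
$b = -85$ ($b = 16 - 101 = -85$)
$R = 1$
$B = - \frac{1}{252}$ ($B = \frac{1}{-85 - 167} = \frac{1}{-252} = - \frac{1}{252} \approx -0.0039683$)
$B R = \left(- \frac{1}{252}\right) 1 = - \frac{1}{252}$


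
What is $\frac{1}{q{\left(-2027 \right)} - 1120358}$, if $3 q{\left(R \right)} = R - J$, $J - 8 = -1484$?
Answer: $- \frac{3}{3361625} \approx -8.9243 \cdot 10^{-7}$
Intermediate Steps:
$J = -1476$ ($J = 8 - 1484 = -1476$)
$q{\left(R \right)} = 492 + \frac{R}{3}$ ($q{\left(R \right)} = \frac{R - -1476}{3} = \frac{R + 1476}{3} = \frac{1476 + R}{3} = 492 + \frac{R}{3}$)
$\frac{1}{q{\left(-2027 \right)} - 1120358} = \frac{1}{\left(492 + \frac{1}{3} \left(-2027\right)\right) - 1120358} = \frac{1}{\left(492 - \frac{2027}{3}\right) - 1120358} = \frac{1}{- \frac{551}{3} - 1120358} = \frac{1}{- \frac{3361625}{3}} = - \frac{3}{3361625}$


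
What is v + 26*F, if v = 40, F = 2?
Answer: 92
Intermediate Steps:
v + 26*F = 40 + 26*2 = 40 + 52 = 92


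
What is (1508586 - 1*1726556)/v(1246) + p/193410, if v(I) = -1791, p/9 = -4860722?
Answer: -2010688901/19244295 ≈ -104.48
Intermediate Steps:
p = -43746498 (p = 9*(-4860722) = -43746498)
(1508586 - 1*1726556)/v(1246) + p/193410 = (1508586 - 1*1726556)/(-1791) - 43746498/193410 = (1508586 - 1726556)*(-1/1791) - 43746498*1/193410 = -217970*(-1/1791) - 2430361/10745 = 217970/1791 - 2430361/10745 = -2010688901/19244295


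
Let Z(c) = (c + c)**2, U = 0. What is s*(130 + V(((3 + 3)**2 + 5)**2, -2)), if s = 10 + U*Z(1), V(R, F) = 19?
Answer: 1490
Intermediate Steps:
Z(c) = 4*c**2 (Z(c) = (2*c)**2 = 4*c**2)
s = 10 (s = 10 + 0*(4*1**2) = 10 + 0*(4*1) = 10 + 0*4 = 10 + 0 = 10)
s*(130 + V(((3 + 3)**2 + 5)**2, -2)) = 10*(130 + 19) = 10*149 = 1490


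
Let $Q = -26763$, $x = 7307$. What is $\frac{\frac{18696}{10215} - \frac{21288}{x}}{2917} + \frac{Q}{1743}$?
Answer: $- \frac{647465592746291}{42166619510295} \approx -15.355$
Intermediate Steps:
$\frac{\frac{18696}{10215} - \frac{21288}{x}}{2917} + \frac{Q}{1743} = \frac{\frac{18696}{10215} - \frac{21288}{7307}}{2917} - \frac{26763}{1743} = \left(18696 \cdot \frac{1}{10215} - \frac{21288}{7307}\right) \frac{1}{2917} - \frac{8921}{581} = \left(\frac{6232}{3405} - \frac{21288}{7307}\right) \frac{1}{2917} - \frac{8921}{581} = \left(- \frac{26948416}{24880335}\right) \frac{1}{2917} - \frac{8921}{581} = - \frac{26948416}{72575937195} - \frac{8921}{581} = - \frac{647465592746291}{42166619510295}$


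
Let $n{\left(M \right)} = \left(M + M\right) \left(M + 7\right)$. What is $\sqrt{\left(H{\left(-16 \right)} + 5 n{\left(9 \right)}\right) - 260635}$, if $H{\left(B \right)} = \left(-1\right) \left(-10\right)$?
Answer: $i \sqrt{259185} \approx 509.1 i$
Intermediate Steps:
$H{\left(B \right)} = 10$
$n{\left(M \right)} = 2 M \left(7 + M\right)$
$\sqrt{\left(H{\left(-16 \right)} + 5 n{\left(9 \right)}\right) - 260635} = \sqrt{\left(10 + 5 \cdot 2 \cdot 9 \left(7 + 9\right)\right) - 260635} = \sqrt{\left(10 + 5 \cdot 2 \cdot 9 \cdot 16\right) - 260635} = \sqrt{\left(10 + 5 \cdot 288\right) - 260635} = \sqrt{\left(10 + 1440\right) - 260635} = \sqrt{1450 - 260635} = \sqrt{-259185} = i \sqrt{259185}$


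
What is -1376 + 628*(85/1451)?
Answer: -1943196/1451 ≈ -1339.2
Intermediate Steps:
-1376 + 628*(85/1451) = -1376 + 53380/1451 = -1943196/1451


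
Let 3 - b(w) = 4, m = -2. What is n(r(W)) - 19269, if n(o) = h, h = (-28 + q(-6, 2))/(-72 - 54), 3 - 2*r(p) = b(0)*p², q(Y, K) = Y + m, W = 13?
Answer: -134881/7 ≈ -19269.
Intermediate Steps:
b(w) = -1 (b(w) = 3 - 1*4 = 3 - 4 = -1)
q(Y, K) = -2 + Y (q(Y, K) = Y - 2 = -2 + Y)
r(p) = 3/2 + p²/2 (r(p) = 3/2 - (-1)*p²/2 = 3/2 + p²/2)
h = 2/7 (h = (-28 + (-2 - 6))/(-72 - 54) = (-28 - 8)/(-126) = -36*(-1/126) = 2/7 ≈ 0.28571)
n(o) = 2/7
n(r(W)) - 19269 = 2/7 - 19269 = -134881/7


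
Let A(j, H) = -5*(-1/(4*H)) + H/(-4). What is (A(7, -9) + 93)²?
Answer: 732736/81 ≈ 9046.1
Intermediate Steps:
A(j, H) = -H/4 + 5/(4*H) (A(j, H) = -(-5)/(4*H) + H*(-¼) = 5/(4*H) - H/4 = -H/4 + 5/(4*H))
(A(7, -9) + 93)² = ((¼)*(5 - 1*(-9)²)/(-9) + 93)² = ((¼)*(-⅑)*(5 - 1*81) + 93)² = ((¼)*(-⅑)*(5 - 81) + 93)² = ((¼)*(-⅑)*(-76) + 93)² = (19/9 + 93)² = (856/9)² = 732736/81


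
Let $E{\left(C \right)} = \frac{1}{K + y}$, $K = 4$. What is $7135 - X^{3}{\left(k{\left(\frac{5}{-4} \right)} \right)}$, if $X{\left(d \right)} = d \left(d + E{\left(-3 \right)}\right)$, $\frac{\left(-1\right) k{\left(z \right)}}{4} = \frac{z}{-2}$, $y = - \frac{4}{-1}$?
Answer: $\frac{28367585}{4096} \approx 6925.7$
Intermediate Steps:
$y = 4$ ($y = \left(-4\right) \left(-1\right) = 4$)
$E{\left(C \right)} = \frac{1}{8}$ ($E{\left(C \right)} = \frac{1}{4 + 4} = \frac{1}{8}$)
$k{\left(z \right)} = 2 z$ ($k{\left(z \right)} = - 4 \frac{z}{-2} = - 4 z \left(- \frac{1}{2}\right) = - 4 \left(- \frac{z}{2}\right) = 2 z$)
$X{\left(d \right)} = d \left(\frac{1}{8} + d\right)$ ($X{\left(d \right)} = d \left(d + \frac{1}{8}\right) = d \left(\frac{1}{8} + d\right)$)
$7135 - X^{3}{\left(k{\left(\frac{5}{-4} \right)} \right)} = 7135 - \left(2 \frac{5}{-4} \left(\frac{1}{8} + 2 \frac{5}{-4}\right)\right)^{3} = 7135 - \left(2 \cdot 5 \left(- \frac{1}{4}\right) \left(\frac{1}{8} + 2 \cdot 5 \left(- \frac{1}{4}\right)\right)\right)^{3} = 7135 - \left(2 \left(- \frac{5}{4}\right) \left(\frac{1}{8} + 2 \left(- \frac{5}{4}\right)\right)\right)^{3} = 7135 - \left(- \frac{5 \left(\frac{1}{8} - \frac{5}{2}\right)}{2}\right)^{3} = 7135 - \left(\left(- \frac{5}{2}\right) \left(- \frac{19}{8}\right)\right)^{3} = 7135 - \left(\frac{95}{16}\right)^{3} = 7135 - \frac{857375}{4096} = \frac{28367585}{4096}$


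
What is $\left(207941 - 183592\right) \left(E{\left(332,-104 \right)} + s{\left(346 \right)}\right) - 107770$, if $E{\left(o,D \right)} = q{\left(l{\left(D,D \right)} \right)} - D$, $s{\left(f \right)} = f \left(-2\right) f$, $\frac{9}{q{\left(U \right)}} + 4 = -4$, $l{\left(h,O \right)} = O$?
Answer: $- \frac{46620261077}{8} \approx -5.8275 \cdot 10^{9}$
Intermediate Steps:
$q{\left(U \right)} = - \frac{9}{8}$ ($q{\left(U \right)} = \frac{9}{-4 - 4} = \frac{9}{-8} = 9 \left(- \frac{1}{8}\right) = - \frac{9}{8}$)
$s{\left(f \right)} = - 2 f^{2}$ ($s{\left(f \right)} = - 2 f f = - 2 f^{2}$)
$E{\left(o,D \right)} = - \frac{9}{8} - D$
$\left(207941 - 183592\right) \left(E{\left(332,-104 \right)} + s{\left(346 \right)}\right) - 107770 = \left(207941 - 183592\right) \left(\left(- \frac{9}{8} - -104\right) - 2 \cdot 346^{2}\right) - 107770 = 24349 \left(\left(- \frac{9}{8} + 104\right) - 239432\right) - 107770 = 24349 \left(\frac{823}{8} - 239432\right) - 107770 = 24349 \left(- \frac{1914633}{8}\right) - 107770 = - \frac{46619398917}{8} - 107770 = - \frac{46620261077}{8}$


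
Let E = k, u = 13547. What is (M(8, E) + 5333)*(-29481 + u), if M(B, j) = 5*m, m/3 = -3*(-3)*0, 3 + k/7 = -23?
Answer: -84976022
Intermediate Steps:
k = -182 (k = -21 + 7*(-23) = -21 - 161 = -182)
E = -182
m = 0 (m = 3*(-3*(-3)*0) = 3*(9*0) = 3*0 = 0)
M(B, j) = 0 (M(B, j) = 5*0 = 0)
(M(8, E) + 5333)*(-29481 + u) = (0 + 5333)*(-29481 + 13547) = 5333*(-15934) = -84976022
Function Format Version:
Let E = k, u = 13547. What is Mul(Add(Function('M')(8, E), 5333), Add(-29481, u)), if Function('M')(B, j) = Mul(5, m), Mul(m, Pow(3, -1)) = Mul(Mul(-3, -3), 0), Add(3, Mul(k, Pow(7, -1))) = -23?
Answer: -84976022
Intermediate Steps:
k = -182 (k = Add(-21, Mul(7, -23)) = Add(-21, -161) = -182)
E = -182
m = 0 (m = Mul(3, Mul(Mul(-3, -3), 0)) = Mul(3, Mul(9, 0)) = Mul(3, 0) = 0)
Function('M')(B, j) = 0 (Function('M')(B, j) = Mul(5, 0) = 0)
Mul(Add(Function('M')(8, E), 5333), Add(-29481, u)) = Mul(Add(0, 5333), Add(-29481, 13547)) = Mul(5333, -15934) = -84976022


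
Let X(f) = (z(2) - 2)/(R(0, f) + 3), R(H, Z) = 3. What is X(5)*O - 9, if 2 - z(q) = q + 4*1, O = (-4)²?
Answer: -25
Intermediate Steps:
O = 16
z(q) = -2 - q (z(q) = 2 - (q + 4*1) = 2 - (q + 4) = 2 - (4 + q) = 2 + (-4 - q) = -2 - q)
X(f) = -1 (X(f) = ((-2 - 1*2) - 2)/(3 + 3) = ((-2 - 2) - 2)/6 = (-4 - 2)*(⅙) = -6*⅙ = -1)
X(5)*O - 9 = -1*16 - 9 = -16 - 9 = -25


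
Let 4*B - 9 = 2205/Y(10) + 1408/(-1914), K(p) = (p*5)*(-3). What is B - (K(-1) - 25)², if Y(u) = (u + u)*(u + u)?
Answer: -2688113/27840 ≈ -96.556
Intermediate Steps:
K(p) = -15*p (K(p) = (5*p)*(-3) = -15*p)
Y(u) = 4*u² (Y(u) = (2*u)*(2*u) = 4*u²)
B = 95887/27840 (B = 9/4 + (2205/((4*10²)) + 1408/(-1914))/4 = 9/4 + (2205/((4*100)) + 1408*(-1/1914))/4 = 9/4 + (2205/400 - 64/87)/4 = 9/4 + (2205*(1/400) - 64/87)/4 = 9/4 + (441/80 - 64/87)/4 = 9/4 + (¼)*(33247/6960) = 9/4 + 33247/27840 = 95887/27840 ≈ 3.4442)
B - (K(-1) - 25)² = 95887/27840 - (-15*(-1) - 25)² = 95887/27840 - (15 - 25)² = 95887/27840 - 1*(-10)² = 95887/27840 - 1*100 = 95887/27840 - 100 = -2688113/27840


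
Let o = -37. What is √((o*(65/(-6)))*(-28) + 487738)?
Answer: 2*√1072158/3 ≈ 690.30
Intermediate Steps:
√((o*(65/(-6)))*(-28) + 487738) = √(-2405/(-6)*(-28) + 487738) = √(-2405*(-1)/6*(-28) + 487738) = √(-37*(-65/6)*(-28) + 487738) = √((2405/6)*(-28) + 487738) = √(-33670/3 + 487738) = √(1429544/3) = 2*√1072158/3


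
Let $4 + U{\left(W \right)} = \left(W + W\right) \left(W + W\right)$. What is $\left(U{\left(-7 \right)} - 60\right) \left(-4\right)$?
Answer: $-528$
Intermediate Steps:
$U{\left(W \right)} = -4 + 4 W^{2}$ ($U{\left(W \right)} = -4 + \left(W + W\right) \left(W + W\right) = -4 + 2 W 2 W = -4 + 4 W^{2}$)
$\left(U{\left(-7 \right)} - 60\right) \left(-4\right) = \left(\left(-4 + 4 \left(-7\right)^{2}\right) - 60\right) \left(-4\right) = \left(\left(-4 + 4 \cdot 49\right) - 60\right) \left(-4\right) = \left(\left(-4 + 196\right) - 60\right) \left(-4\right) = \left(192 - 60\right) \left(-4\right) = 132 \left(-4\right) = -528$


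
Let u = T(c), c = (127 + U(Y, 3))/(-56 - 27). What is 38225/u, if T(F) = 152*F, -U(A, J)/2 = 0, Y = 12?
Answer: -3172675/19304 ≈ -164.35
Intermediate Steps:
U(A, J) = 0 (U(A, J) = -2*0 = 0)
c = -127/83 (c = (127 + 0)/(-56 - 27) = 127/(-83) = 127*(-1/83) = -127/83 ≈ -1.5301)
u = -19304/83 (u = 152*(-127/83) = -19304/83 ≈ -232.58)
38225/u = 38225/(-19304/83) = 38225*(-83/19304) = -3172675/19304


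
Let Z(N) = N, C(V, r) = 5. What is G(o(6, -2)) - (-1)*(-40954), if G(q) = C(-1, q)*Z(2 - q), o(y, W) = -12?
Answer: -40884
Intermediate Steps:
G(q) = 10 - 5*q (G(q) = 5*(2 - q) = 10 - 5*q)
G(o(6, -2)) - (-1)*(-40954) = (10 - 5*(-12)) - (-1)*(-40954) = (10 + 60) - 1*40954 = 70 - 40954 = -40884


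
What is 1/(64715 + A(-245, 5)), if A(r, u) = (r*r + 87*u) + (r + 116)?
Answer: 1/125046 ≈ 7.9971e-6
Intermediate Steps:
A(r, u) = 116 + r + r**2 + 87*u (A(r, u) = (r**2 + 87*u) + (116 + r) = 116 + r + r**2 + 87*u)
1/(64715 + A(-245, 5)) = 1/(64715 + (116 - 245 + (-245)**2 + 87*5)) = 1/(64715 + (116 - 245 + 60025 + 435)) = 1/(64715 + 60331) = 1/125046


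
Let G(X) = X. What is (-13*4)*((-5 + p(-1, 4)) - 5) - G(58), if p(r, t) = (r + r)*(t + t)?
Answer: 1294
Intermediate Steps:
p(r, t) = 4*r*t (p(r, t) = (2*r)*(2*t) = 4*r*t)
(-13*4)*((-5 + p(-1, 4)) - 5) - G(58) = (-13*4)*((-5 + 4*(-1)*4) - 5) - 1*58 = -52*((-5 - 16) - 5) - 58 = -52*(-21 - 5) - 58 = -52*(-26) - 58 = 1352 - 58 = 1294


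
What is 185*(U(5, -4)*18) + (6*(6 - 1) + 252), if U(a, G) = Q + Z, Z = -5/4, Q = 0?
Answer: -7761/2 ≈ -3880.5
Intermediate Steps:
Z = -5/4 (Z = -5*¼ = -5/4 ≈ -1.2500)
U(a, G) = -5/4 (U(a, G) = 0 - 5/4 = -5/4)
185*(U(5, -4)*18) + (6*(6 - 1) + 252) = 185*(-5/4*18) + (6*(6 - 1) + 252) = 185*(-45/2) + (6*5 + 252) = -8325/2 + (30 + 252) = -8325/2 + 282 = -7761/2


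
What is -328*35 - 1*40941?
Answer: -52421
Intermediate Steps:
-328*35 - 1*40941 = -11480 - 40941 = -52421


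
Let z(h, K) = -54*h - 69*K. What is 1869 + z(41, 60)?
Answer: -4485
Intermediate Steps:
z(h, K) = -69*K - 54*h
1869 + z(41, 60) = 1869 + (-69*60 - 54*41) = 1869 + (-4140 - 2214) = 1869 - 6354 = -4485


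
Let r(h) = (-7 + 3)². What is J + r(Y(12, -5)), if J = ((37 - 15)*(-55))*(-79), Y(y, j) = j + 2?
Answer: 95606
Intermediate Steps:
Y(y, j) = 2 + j
r(h) = 16 (r(h) = (-4)² = 16)
J = 95590 (J = (22*(-55))*(-79) = -1210*(-79) = 95590)
J + r(Y(12, -5)) = 95590 + 16 = 95606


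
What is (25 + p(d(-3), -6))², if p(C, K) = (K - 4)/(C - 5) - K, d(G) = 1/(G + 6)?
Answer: 53824/49 ≈ 1098.4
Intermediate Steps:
d(G) = 1/(6 + G)
p(C, K) = -K + (-4 + K)/(-5 + C) (p(C, K) = (-4 + K)/(-5 + C) - K = -K + (-4 + K)/(-5 + C))
(25 + p(d(-3), -6))² = (25 + (-4 + 6*(-6) - 1*(-6)/(6 - 3))/(-5 + 1/(6 - 3)))² = (25 + (-4 - 36 - 1*(-6)/3)/(-5 + 1/3))² = (25 + (-4 - 36 - 1*⅓*(-6))/(-5 + ⅓))² = (25 + (-4 - 36 + 2)/(-14/3))² = (25 - 3/14*(-38))² = (25 + 57/7)² = (232/7)² = 53824/49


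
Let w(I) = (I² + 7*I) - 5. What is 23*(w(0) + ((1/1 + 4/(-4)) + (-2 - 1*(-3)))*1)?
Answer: -92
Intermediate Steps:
w(I) = -5 + I² + 7*I
23*(w(0) + ((1/1 + 4/(-4)) + (-2 - 1*(-3)))*1) = 23*((-5 + 0² + 7*0) + ((1/1 + 4/(-4)) + (-2 - 1*(-3)))*1) = 23*((-5 + 0 + 0) + ((1*1 + 4*(-¼)) + (-2 + 3))*1) = 23*(-5 + ((1 - 1) + 1)*1) = 23*(-5 + (0 + 1)*1) = 23*(-5 + 1*1) = 23*(-5 + 1) = 23*(-4) = -92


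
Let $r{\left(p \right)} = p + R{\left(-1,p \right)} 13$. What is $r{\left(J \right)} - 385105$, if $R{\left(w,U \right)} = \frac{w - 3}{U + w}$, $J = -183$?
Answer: $- \frac{17723235}{46} \approx -3.8529 \cdot 10^{5}$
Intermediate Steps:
$R{\left(w,U \right)} = \frac{-3 + w}{U + w}$
$r{\left(p \right)} = p - \frac{52}{-1 + p}$ ($r{\left(p \right)} = p + \frac{-3 - 1}{p - 1} \cdot 13 = p + \frac{1}{-1 + p} \left(-4\right) 13 = p + - \frac{4}{-1 + p} 13 = p - \frac{52}{-1 + p}$)
$r{\left(J \right)} - 385105 = \frac{-52 - 183 \left(-1 - 183\right)}{-1 - 183} - 385105 = \frac{-52 - -33672}{-184} - 385105 = - \frac{-52 + 33672}{184} - 385105 = \left(- \frac{1}{184}\right) 33620 - 385105 = - \frac{8405}{46} - 385105 = - \frac{17723235}{46}$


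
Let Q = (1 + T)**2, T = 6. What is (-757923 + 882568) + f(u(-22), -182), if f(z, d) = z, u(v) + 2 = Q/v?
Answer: 2742097/22 ≈ 1.2464e+5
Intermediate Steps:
Q = 49 (Q = (1 + 6)**2 = 7**2 = 49)
u(v) = -2 + 49/v
(-757923 + 882568) + f(u(-22), -182) = (-757923 + 882568) + (-2 + 49/(-22)) = 124645 + (-2 + 49*(-1/22)) = 124645 + (-2 - 49/22) = 124645 - 93/22 = 2742097/22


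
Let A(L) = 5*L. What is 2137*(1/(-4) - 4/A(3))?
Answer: -66247/60 ≈ -1104.1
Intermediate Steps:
2137*(1/(-4) - 4/A(3)) = 2137*(1/(-4) - 4/(5*3)) = 2137*(1*(-¼) - 4/15) = 2137*(-¼ - 4*1/15) = 2137*(-¼ - 4/15) = 2137*(-31/60) = -66247/60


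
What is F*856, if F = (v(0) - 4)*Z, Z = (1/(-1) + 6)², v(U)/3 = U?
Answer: -85600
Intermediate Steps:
v(U) = 3*U
Z = 25 (Z = (-1 + 6)² = 5² = 25)
F = -100 (F = (3*0 - 4)*25 = (0 - 4)*25 = -4*25 = -100)
F*856 = -100*856 = -85600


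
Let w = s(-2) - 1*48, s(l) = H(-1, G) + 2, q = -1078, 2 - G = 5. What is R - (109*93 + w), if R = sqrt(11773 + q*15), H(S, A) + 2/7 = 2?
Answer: -70649/7 + I*sqrt(4397) ≈ -10093.0 + 66.31*I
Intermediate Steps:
G = -3 (G = 2 - 1*5 = 2 - 5 = -3)
H(S, A) = 12/7 (H(S, A) = -2/7 + 2 = 12/7)
s(l) = 26/7 (s(l) = 12/7 + 2 = 26/7)
R = I*sqrt(4397) (R = sqrt(11773 - 1078*15) = sqrt(11773 - 16170) = sqrt(-4397) = I*sqrt(4397) ≈ 66.31*I)
w = -310/7 (w = 26/7 - 1*48 = 26/7 - 48 = -310/7 ≈ -44.286)
R - (109*93 + w) = I*sqrt(4397) - (109*93 - 310/7) = I*sqrt(4397) - (10137 - 310/7) = I*sqrt(4397) - 1*70649/7 = I*sqrt(4397) - 70649/7 = -70649/7 + I*sqrt(4397)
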